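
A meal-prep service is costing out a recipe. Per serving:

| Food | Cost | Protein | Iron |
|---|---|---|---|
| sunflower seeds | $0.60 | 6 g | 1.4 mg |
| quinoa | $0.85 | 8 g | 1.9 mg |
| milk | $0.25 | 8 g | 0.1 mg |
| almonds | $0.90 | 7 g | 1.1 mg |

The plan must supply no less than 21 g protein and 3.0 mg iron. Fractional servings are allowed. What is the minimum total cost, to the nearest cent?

$1.51

For a min-cost LP with two ≥-constraints, a basic feasible solution has at most two positive variables.
sunflower seeds only: max(21/6, 3.0/1.4) = 3.5 servings → $2.10.
quinoa only: max(21/8, 3.0/1.9) = 2.625 servings → $2.23.
milk only: max(21/8, 3.0/0.1) = 30 servings → $7.50.
almonds only: max(21/7, 3.0/1.1) = 3 servings → $2.70.
sunflower seeds + quinoa with both targets exact would need a negative amount; discard.
sunflower seeds + milk with both tight: 2.066 servings and 1.075 servings → $1.51.
sunflower seeds + almonds: the both-tight solution has a negative serving — not a feasible corner.
quinoa + milk with both tight: 1.521 servings and 1.104 servings → $1.57.
quinoa + almonds: intersection lies outside the first quadrant.
milk + almonds with both tight: 0.2593 servings and 2.704 servings → $2.50.
The minimum over all feasible corners is $1.51.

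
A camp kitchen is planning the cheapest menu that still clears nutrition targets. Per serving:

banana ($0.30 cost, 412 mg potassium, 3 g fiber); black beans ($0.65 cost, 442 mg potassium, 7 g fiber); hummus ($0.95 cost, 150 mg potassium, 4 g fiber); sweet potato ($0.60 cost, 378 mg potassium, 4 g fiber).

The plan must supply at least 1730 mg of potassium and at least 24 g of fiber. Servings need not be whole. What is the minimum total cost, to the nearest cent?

For a min-cost LP with two ≥-constraints, a basic feasible solution has at most two positive variables.
banana only: max(1730/412, 24/3) = 8 servings → $2.40.
black beans only: max(1730/442, 24/7) = 3.914 servings → $2.54.
hummus only: max(1730/150, 24/4) = 11.53 servings → $10.96.
sweet potato only: max(1730/378, 24/4) = 6 servings → $3.60.
banana + black beans with both tight: 0.9641 servings and 3.015 servings → $2.25.
banana + hummus with both tight: 2.771 servings and 3.922 servings → $4.56.
banana + sweet potato: the both-tight solution has a negative serving — not a feasible corner.
black beans + hummus: the both-tight solution has a negative serving — not a feasible corner.
black beans + sweet potato with both tight: 2.451 servings and 1.711 servings → $2.62.
hummus + sweet potato with both tight: 2.36 servings and 3.64 servings → $4.43.
Cheapest feasible corner: $2.25.

$2.25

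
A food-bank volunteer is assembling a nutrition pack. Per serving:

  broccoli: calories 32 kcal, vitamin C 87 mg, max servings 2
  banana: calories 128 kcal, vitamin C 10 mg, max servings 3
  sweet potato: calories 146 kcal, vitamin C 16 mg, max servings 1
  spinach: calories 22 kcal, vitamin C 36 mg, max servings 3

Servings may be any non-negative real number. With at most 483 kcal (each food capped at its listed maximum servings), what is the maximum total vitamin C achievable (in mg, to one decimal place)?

Vitamin C per kcal: broccoli 2.719, spinach 1.636, sweet potato 0.1096, banana 0.07812.
Take 2 servings of broccoli: uses 64 kcal, +174.0 mg vitamin C (running total 174.0 mg).
Take 3 servings of spinach: uses 66 kcal, +108.0 mg vitamin C (running total 282.0 mg).
Take 1 serving of sweet potato: uses 146 kcal, +16.0 mg vitamin C (running total 298.0 mg).
Take 1.617 servings of banana: uses 207 kcal, +16.2 mg vitamin C (running total 314.2 mg).
Greedy by best ratio exhausts the calories allowance optimally: 314.2 mg.

314.2 mg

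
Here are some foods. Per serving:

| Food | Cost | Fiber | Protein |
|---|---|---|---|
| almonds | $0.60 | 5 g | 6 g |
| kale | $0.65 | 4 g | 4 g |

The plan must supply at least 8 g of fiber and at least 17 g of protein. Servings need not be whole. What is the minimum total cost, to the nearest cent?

almonds only: max(8/5, 17/6) = 2.833 servings → $1.70.
kale only: max(8/4, 17/4) = 4.25 servings → $2.76.
almonds + kale: the both-tight solution has a negative serving — not a feasible corner.
So the least-cost plan costs $1.70.

$1.70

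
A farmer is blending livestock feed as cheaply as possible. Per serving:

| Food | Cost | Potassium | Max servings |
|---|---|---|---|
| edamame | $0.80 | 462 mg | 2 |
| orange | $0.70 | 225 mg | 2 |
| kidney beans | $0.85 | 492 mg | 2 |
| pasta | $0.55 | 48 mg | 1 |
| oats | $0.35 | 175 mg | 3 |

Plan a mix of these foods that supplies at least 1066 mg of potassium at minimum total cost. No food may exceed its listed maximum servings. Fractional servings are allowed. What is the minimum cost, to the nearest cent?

$1.84

Cost per mg of potassium: kidney beans $0.0017, edamame $0.0017, oats $0.0020, orange $0.0031, pasta $0.0115.
Take 2 servings of kidney beans: +984.0 mg potassium for $1.70 (total $1.70, still need 82.0 mg).
Take 0.1775 servings of edamame: +82.0 mg potassium for $0.14 (total $1.84, still need 0.0 mg).
Greedy by cheapest-per-mg is optimal for a single linear constraint, so the minimum cost is $1.84.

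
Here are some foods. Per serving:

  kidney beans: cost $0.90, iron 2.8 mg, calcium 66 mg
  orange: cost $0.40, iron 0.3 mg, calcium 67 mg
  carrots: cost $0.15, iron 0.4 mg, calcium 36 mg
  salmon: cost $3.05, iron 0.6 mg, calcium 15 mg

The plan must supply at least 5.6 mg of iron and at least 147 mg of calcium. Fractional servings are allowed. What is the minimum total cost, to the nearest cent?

$1.81

Minimising a linear cost over {iron ≥ 5.6, calcium ≥ 147, servings ≥ 0} — the optimum is at a vertex, using one or two foods.
kidney beans only: max(5.6/2.8, 147/66) = 2.227 servings → $2.00.
orange only: max(5.6/0.3, 147/67) = 18.67 servings → $7.47.
carrots only: max(5.6/0.4, 147/36) = 14 servings → $2.10.
salmon only: max(5.6/0.6, 147/15) = 9.8 servings → $29.89.
kidney beans + orange with both tight: 1.973 servings and 0.2503 servings → $1.88.
kidney beans + carrots with both tight: 1.919 servings and 0.5645 servings → $1.81.
kidney beans + salmon: the both-tight solution has a negative serving — not a feasible corner.
orange + carrots with both targets exact would need a negative amount; discard.
orange + salmon with both tight: 0.1176 servings and 9.275 servings → $28.33.
carrots + salmon with both tight: 0.2692 servings and 9.154 servings → $27.96.
Cheapest feasible corner: $1.81.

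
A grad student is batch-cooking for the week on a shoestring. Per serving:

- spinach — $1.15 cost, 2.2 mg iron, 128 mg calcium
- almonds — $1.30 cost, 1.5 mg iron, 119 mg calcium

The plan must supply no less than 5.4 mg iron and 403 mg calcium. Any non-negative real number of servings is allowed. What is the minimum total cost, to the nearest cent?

Minimising a linear cost over {iron ≥ 5.4, calcium ≥ 403, servings ≥ 0} — the optimum is at a vertex, using one or two foods.
spinach only: max(5.4/2.2, 403/128) = 3.148 servings → $3.62.
almonds only: max(5.4/1.5, 403/119) = 3.6 servings → $4.68.
spinach + almonds with both tight: 0.5458 servings and 2.799 servings → $4.27.
So the least-cost plan costs $3.62.

$3.62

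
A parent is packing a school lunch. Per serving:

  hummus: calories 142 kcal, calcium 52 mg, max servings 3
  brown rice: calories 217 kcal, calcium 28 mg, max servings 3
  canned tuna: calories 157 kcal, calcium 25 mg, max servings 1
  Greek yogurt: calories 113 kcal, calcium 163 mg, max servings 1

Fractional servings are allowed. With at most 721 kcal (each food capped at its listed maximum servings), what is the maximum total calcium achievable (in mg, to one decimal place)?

347.2 mg

Calcium per kcal: Greek yogurt 1.442, hummus 0.3662, canned tuna 0.1592, brown rice 0.129.
Take 1 serving of Greek yogurt: uses 113 kcal, +163.0 mg calcium (running total 163.0 mg).
Take 3 servings of hummus: uses 426 kcal, +156.0 mg calcium (running total 319.0 mg).
Take 1 serving of canned tuna: uses 157 kcal, +25.0 mg calcium (running total 344.0 mg).
Take 0.1152 servings of brown rice: uses 25 kcal, +3.2 mg calcium (running total 347.2 mg).
Filling greedily by calcium-per-kcal is optimal for one linear limit, giving 347.2 mg.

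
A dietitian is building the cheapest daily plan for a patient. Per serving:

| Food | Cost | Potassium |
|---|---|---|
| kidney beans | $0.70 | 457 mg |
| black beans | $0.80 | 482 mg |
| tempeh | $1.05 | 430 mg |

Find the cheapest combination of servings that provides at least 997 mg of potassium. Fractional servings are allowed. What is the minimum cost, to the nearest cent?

Cost per mg of potassium: kidney beans $0.0015, black beans $0.0017, tempeh $0.0024.
With no serving limits, use only kidney beans: 997 mg / 457 mg = 2.182 servings × $0.70 = $1.53.

$1.53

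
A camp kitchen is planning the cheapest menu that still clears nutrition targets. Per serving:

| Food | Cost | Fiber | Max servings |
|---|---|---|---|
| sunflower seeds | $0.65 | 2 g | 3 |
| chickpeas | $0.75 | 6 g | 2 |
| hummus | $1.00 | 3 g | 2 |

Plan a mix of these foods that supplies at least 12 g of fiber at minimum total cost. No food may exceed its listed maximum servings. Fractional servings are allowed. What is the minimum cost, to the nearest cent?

$1.50

Cost per g of fiber: chickpeas $0.1250, sunflower seeds $0.3250, hummus $0.3333.
Take 2 servings of chickpeas: +12.0 g fiber for $1.50 (total $1.50, still need 0.0 g).
Filling from the cheapest source first is optimal under one linear minimum: $1.50.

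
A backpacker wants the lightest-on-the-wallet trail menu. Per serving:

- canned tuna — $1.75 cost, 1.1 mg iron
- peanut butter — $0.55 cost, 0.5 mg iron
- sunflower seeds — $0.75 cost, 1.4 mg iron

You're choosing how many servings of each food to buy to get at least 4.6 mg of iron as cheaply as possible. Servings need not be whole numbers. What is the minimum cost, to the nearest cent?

Cost per mg of iron: sunflower seeds $0.5357, peanut butter $1.1000, canned tuna $1.5909.
With no serving limits, use only sunflower seeds: 4.6 mg / 1.4 mg = 3.286 servings × $0.75 = $2.46.

$2.46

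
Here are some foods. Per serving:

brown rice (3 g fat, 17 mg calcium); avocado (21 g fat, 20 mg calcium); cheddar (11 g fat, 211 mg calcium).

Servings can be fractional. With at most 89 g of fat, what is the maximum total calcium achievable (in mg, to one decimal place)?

Calcium per g fat: cheddar 19.18, brown rice 5.667, avocado 0.9524.
With no serving limits, spend the whole fat allowance on cheddar: 89 g / 11 g × 211 mg = 1707.2 mg.

1707.2 mg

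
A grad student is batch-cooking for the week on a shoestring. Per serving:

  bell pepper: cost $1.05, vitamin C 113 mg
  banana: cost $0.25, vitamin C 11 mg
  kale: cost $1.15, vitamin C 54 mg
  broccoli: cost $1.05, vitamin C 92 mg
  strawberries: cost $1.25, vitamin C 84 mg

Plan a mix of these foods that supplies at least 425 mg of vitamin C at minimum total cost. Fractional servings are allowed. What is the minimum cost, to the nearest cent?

$3.95

Cost per mg of vitamin C: bell pepper $0.0093, broccoli $0.0114, strawberries $0.0149, kale $0.0213, banana $0.0227.
With no serving limits, use only bell pepper: 425 mg / 113 mg = 3.761 servings × $1.05 = $3.95.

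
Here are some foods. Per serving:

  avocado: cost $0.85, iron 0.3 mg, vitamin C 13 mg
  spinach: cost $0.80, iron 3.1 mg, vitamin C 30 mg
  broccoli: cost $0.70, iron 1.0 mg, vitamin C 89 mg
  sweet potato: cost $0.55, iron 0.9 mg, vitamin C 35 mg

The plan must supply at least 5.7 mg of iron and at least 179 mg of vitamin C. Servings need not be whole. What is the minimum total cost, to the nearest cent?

$2.16

Check every corner: each single food scaled to meet both minima, and each pair solved so both constraints bind.
avocado only: max(5.7/0.3, 179/13) = 19 servings → $16.15.
spinach only: max(5.7/3.1, 179/30) = 5.967 servings → $4.77.
broccoli only: max(5.7/1.0, 179/89) = 5.7 servings → $3.99.
sweet potato only: max(5.7/0.9, 179/35) = 6.333 servings → $3.48.
avocado + spinach with both tight: 12.27 servings and 0.6518 servings → $10.95.
avocado + broccoli: intersection lies outside the first quadrant.
avocado + sweet potato: the both-tight solution has a negative serving — not a feasible corner.
spinach + broccoli with both tight: 1.335 servings and 1.561 servings → $2.16.
spinach + sweet potato with both tight: 0.4712 servings and 4.71 servings → $2.97.
broccoli + sweet potato: intersection lies outside the first quadrant.
Cheapest feasible corner: $2.16.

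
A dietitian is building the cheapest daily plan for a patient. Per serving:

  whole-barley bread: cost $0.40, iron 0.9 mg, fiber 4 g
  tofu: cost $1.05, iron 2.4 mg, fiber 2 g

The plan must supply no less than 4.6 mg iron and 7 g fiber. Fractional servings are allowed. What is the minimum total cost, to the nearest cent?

$2.02

whole-barley bread only: max(4.6/0.9, 7/4) = 5.111 servings → $2.04.
tofu only: max(4.6/2.4, 7/2) = 3.5 servings → $3.67.
whole-barley bread + tofu with both tight: 0.9744 servings and 1.551 servings → $2.02.
Cheapest feasible corner: $2.02.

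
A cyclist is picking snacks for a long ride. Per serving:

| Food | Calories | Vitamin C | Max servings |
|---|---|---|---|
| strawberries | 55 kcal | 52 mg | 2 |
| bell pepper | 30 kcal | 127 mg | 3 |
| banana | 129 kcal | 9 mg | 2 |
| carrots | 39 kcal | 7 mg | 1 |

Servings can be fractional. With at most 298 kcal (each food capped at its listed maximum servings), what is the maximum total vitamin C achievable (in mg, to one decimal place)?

Vitamin C per kcal: bell pepper 4.233, strawberries 0.9455, carrots 0.1795, banana 0.06977.
Take 3 servings of bell pepper: uses 90 kcal, +381.0 mg vitamin C (running total 381.0 mg).
Take 2 servings of strawberries: uses 110 kcal, +104.0 mg vitamin C (running total 485.0 mg).
Take 1 serving of carrots: uses 39 kcal, +7.0 mg vitamin C (running total 492.0 mg).
Take 0.4574 servings of banana: uses 59 kcal, +4.1 mg vitamin C (running total 496.1 mg).
Filling greedily by vitamin C-per-kcal is optimal for one linear limit, giving 496.1 mg.

496.1 mg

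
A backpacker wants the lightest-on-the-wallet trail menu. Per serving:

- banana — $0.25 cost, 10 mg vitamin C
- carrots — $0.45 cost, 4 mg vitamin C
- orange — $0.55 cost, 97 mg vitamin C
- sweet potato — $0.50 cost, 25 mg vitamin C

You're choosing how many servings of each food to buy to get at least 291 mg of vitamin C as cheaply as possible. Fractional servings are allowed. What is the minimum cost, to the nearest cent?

$1.65

Cost per mg of vitamin C: orange $0.0057, sweet potato $0.0200, banana $0.0250, carrots $0.1125.
With no serving limits, use only orange: 291 mg / 97 mg = 3 servings × $0.55 = $1.65.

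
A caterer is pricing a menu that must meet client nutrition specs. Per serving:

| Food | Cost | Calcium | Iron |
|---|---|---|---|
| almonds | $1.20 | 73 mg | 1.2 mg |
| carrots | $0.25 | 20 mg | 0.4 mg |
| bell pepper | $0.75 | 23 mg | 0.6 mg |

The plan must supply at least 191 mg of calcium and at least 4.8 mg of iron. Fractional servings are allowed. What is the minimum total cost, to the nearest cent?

Compare the cost at each extreme point of the feasible region.
almonds only: max(191/73, 4.8/1.2) = 4 servings → $4.80.
carrots only: max(191/20, 4.8/0.4) = 12 servings → $3.00.
bell pepper only: max(191/23, 4.8/0.6) = 8.304 servings → $6.23.
almonds + carrots: intersection lies outside the first quadrant.
almonds + bell pepper with both tight: 0.2593 servings and 7.481 servings → $5.92.
carrots + bell pepper with both tight: 1.5 servings and 7 servings → $5.62.
So the least-cost plan costs $3.00.

$3.00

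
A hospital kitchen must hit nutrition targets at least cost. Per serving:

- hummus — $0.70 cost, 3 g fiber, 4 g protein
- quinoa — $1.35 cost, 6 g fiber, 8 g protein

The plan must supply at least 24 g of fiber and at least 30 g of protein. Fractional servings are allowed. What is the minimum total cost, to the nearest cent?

$5.40

Compare the cost at each extreme point of the feasible region.
hummus only: max(24/3, 30/4) = 8 servings → $5.60.
quinoa only: max(24/6, 30/8) = 4 servings → $5.40.
hummus + quinoa (both tight): parallel constraints — no distinct corner.
Cheapest feasible corner: $5.40.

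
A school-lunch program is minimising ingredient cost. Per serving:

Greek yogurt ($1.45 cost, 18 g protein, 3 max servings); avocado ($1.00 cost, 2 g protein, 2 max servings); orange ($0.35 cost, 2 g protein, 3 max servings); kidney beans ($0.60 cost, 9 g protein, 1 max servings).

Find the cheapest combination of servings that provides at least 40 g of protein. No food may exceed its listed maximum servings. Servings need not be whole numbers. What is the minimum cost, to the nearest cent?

$3.10

Cost per g of protein: kidney beans $0.0667, Greek yogurt $0.0806, orange $0.1750, avocado $0.5000.
Take 1 serving of kidney beans: +9.0 g protein for $0.60 (total $0.60, still need 31.0 g).
Take 1.722 servings of Greek yogurt: +31.0 g protein for $2.50 (total $3.10, still need 0.0 g).
Filling from the cheapest source first is optimal under one linear minimum: $3.10.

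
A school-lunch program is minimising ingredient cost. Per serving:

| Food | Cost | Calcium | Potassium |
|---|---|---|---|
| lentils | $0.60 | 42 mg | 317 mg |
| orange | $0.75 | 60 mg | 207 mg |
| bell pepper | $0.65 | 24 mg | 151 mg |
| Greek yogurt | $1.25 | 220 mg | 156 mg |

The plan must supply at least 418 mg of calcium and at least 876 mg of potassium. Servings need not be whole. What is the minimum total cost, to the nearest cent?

Compare the cost at each extreme point of the feasible region.
lentils only: max(418/42, 876/317) = 9.952 servings → $5.97.
orange only: max(418/60, 876/207) = 6.967 servings → $5.22.
bell pepper only: max(418/24, 876/151) = 17.42 servings → $11.32.
Greek yogurt only: max(418/220, 876/156) = 5.615 servings → $7.02.
lentils + orange: intersection lies outside the first quadrant.
lentils + bell pepper: intersection lies outside the first quadrant.
lentils + Greek yogurt with both tight: 2.018 servings and 1.515 servings → $3.10.
orange + bell pepper: the both-tight solution has a negative serving — not a feasible corner.
orange + Greek yogurt with both tight: 3.524 servings and 0.9388 servings → $3.82.
bell pepper + Greek yogurt with both tight: 4.326 servings and 1.428 servings → $4.60.
So the least-cost plan costs $3.10.

$3.10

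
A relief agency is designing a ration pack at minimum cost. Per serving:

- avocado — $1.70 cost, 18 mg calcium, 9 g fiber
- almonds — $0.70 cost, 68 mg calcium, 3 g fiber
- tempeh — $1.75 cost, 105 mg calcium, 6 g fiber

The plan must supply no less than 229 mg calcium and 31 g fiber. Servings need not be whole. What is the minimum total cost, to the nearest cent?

Compare the cost at each extreme point of the feasible region.
avocado only: max(229/18, 31/9) = 12.72 servings → $21.63.
almonds only: max(229/68, 31/3) = 10.33 servings → $7.23.
tempeh only: max(229/105, 31/6) = 5.167 servings → $9.04.
avocado + almonds with both tight: 2.547 servings and 2.694 servings → $6.21.
avocado + tempeh with both tight: 2.247 servings and 1.796 servings → $6.96.
almonds + tempeh: the both-tight solution has a negative serving — not a feasible corner.
The minimum over all feasible corners is $6.21.

$6.21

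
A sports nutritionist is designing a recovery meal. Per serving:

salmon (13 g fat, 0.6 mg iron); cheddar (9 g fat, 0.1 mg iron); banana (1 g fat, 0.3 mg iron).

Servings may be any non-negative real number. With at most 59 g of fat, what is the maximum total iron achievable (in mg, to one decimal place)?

17.7 mg

Iron per g fat: banana 0.3, salmon 0.04615, cheddar 0.01111.
With no serving limits, spend the whole fat allowance on banana: 59 g / 1 g × 0.3 mg = 17.7 mg.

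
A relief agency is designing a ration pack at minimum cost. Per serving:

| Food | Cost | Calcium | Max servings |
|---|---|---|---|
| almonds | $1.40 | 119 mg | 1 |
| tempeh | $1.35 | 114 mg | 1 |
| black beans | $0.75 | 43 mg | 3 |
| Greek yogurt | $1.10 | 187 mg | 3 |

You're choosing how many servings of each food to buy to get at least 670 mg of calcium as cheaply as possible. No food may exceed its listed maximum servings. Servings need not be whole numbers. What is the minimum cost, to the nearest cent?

Cost per mg of calcium: Greek yogurt $0.0059, almonds $0.0118, tempeh $0.0118, black beans $0.0174.
Take 3 servings of Greek yogurt: +561.0 mg calcium for $3.30 (total $3.30, still need 109.0 mg).
Take 0.916 servings of almonds: +109.0 mg calcium for $1.28 (total $4.58, still need 0.0 mg).
Filling from the cheapest source first is optimal under one linear minimum: $4.58.

$4.58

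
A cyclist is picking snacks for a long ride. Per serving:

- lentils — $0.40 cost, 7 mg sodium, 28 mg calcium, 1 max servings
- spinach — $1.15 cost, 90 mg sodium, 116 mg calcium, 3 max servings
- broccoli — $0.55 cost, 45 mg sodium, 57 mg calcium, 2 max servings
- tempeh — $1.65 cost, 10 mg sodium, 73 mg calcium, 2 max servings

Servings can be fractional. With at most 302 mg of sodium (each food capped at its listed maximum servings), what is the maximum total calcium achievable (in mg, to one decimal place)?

Calcium per mg sodium: tempeh 7.3, lentils 4, spinach 1.289, broccoli 1.267.
Take 2 servings of tempeh: uses 20 mg sodium, +146.0 mg calcium (running total 146.0 mg).
Take 1 serving of lentils: uses 7 mg sodium, +28.0 mg calcium (running total 174.0 mg).
Take 3 servings of spinach: uses 270 mg sodium, +348.0 mg calcium (running total 522.0 mg).
Take 0.1111 servings of broccoli: uses 5 mg sodium, +6.3 mg calcium (running total 528.3 mg).
Greedy by best ratio exhausts the sodium allowance optimally: 528.3 mg.

528.3 mg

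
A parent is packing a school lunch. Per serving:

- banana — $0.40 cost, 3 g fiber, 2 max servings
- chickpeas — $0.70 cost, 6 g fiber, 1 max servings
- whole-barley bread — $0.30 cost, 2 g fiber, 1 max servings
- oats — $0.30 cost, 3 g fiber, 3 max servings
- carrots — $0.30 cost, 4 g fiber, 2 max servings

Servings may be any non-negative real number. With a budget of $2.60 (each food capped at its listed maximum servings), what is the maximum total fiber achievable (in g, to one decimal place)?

26.0 g

Fiber per dollar: carrots 13.33, oats 10, chickpeas 8.571, banana 7.5, whole-barley bread 6.667.
Take 2 servings of carrots: spends $0.60, +8.0 g fiber (running total 8.0 g).
Take 3 servings of oats: spends $0.90, +9.0 g fiber (running total 17.0 g).
Take 1 serving of chickpeas: spends $0.70, +6.0 g fiber (running total 23.0 g).
Take 1 serving of banana: spends $0.40, +3.0 g fiber (running total 26.0 g).
Filling greedily by fiber-per-dollar is optimal for one linear limit, giving 26.0 g.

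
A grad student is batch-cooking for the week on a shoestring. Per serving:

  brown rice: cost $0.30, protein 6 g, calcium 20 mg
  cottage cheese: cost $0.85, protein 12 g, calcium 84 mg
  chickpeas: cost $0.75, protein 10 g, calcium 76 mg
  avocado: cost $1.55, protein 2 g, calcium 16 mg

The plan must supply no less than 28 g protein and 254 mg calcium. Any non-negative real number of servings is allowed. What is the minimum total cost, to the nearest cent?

$2.51

An LP optimum is at a vertex; with two nutrient constraints at most two foods are used. Check each candidate.
brown rice only: max(28/6, 254/20) = 12.7 servings → $3.81.
cottage cheese only: max(28/12, 254/84) = 3.024 servings → $2.57.
chickpeas only: max(28/10, 254/76) = 3.342 servings → $2.51.
avocado only: max(28/2, 254/16) = 15.88 servings → $24.61.
brown rice + cottage cheese with both targets exact would need a negative amount; discard.
brown rice + chickpeas: intersection lies outside the first quadrant.
brown rice + avocado: the both-tight solution has a negative serving — not a feasible corner.
cottage cheese + chickpeas with both targets exact would need a negative amount; discard.
cottage cheese + avocado: the both-tight solution has a negative serving — not a feasible corner.
chickpeas + avocado with both targets exact would need a negative amount; discard.
So the least-cost plan costs $2.51.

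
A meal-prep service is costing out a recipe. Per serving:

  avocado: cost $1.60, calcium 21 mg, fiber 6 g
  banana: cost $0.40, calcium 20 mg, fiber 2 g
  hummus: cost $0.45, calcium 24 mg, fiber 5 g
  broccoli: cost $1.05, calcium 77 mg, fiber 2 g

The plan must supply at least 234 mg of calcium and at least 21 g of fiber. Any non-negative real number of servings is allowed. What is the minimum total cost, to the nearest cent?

$3.61

An LP optimum is at a vertex; with two nutrient constraints at most two foods are used. Check each candidate.
avocado only: max(234/21, 21/6) = 11.14 servings → $17.83.
banana only: max(234/20, 21/2) = 11.7 servings → $4.68.
hummus only: max(234/24, 21/5) = 9.75 servings → $4.39.
broccoli only: max(234/77, 21/2) = 10.5 servings → $11.03.
avocado + banana with both targets exact would need a negative amount; discard.
avocado + hummus with both targets exact would need a negative amount; discard.
avocado + broccoli with both tight: 2.736 servings and 2.293 servings → $6.78.
banana + hummus with both targets exact would need a negative amount; discard.
banana + broccoli with both tight: 10.08 servings and 0.4211 servings → $4.47.
hummus + broccoli with both tight: 3.409 servings and 1.976 servings → $3.61.
Cheapest feasible corner: $3.61.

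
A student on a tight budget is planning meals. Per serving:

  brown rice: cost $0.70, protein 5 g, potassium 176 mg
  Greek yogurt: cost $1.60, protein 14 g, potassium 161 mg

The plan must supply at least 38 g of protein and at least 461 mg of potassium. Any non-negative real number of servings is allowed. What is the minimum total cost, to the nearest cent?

$4.37

Minimising a linear cost over {protein ≥ 38, potassium ≥ 461, servings ≥ 0} — the optimum is at a vertex, using one or two foods.
brown rice only: max(38/5, 461/176) = 7.6 servings → $5.32.
Greek yogurt only: max(38/14, 461/161) = 2.863 servings → $4.58.
brown rice + Greek yogurt with both tight: 0.2025 servings and 2.642 servings → $4.37.
The minimum over all feasible corners is $4.37.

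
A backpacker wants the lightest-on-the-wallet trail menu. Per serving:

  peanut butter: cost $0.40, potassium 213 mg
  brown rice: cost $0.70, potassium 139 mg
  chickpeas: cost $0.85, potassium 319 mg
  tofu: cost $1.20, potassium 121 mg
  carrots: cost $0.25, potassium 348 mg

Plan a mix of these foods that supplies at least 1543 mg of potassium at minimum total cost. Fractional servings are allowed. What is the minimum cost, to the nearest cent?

Cost per mg of potassium: carrots $0.0007, peanut butter $0.0019, chickpeas $0.0027, brown rice $0.0050, tofu $0.0099.
With no serving limits, use only carrots: 1543 mg / 348 mg = 4.434 servings × $0.25 = $1.11.

$1.11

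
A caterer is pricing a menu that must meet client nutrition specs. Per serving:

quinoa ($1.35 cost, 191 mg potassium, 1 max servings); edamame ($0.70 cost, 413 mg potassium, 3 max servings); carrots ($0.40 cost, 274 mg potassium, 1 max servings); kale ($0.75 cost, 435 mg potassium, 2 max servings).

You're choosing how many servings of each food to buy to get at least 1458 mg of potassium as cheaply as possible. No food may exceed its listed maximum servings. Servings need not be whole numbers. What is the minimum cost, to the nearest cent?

Cost per mg of potassium: carrots $0.0015, edamame $0.0017, kale $0.0017, quinoa $0.0071.
Take 1 serving of carrots: +274.0 mg potassium for $0.40 (total $0.40, still need 1184.0 mg).
Take 2.867 servings of edamame: +1184.0 mg potassium for $2.01 (total $2.41, still need 0.0 mg).
Greedy by cheapest-per-mg is optimal for a single linear constraint, so the minimum cost is $2.41.

$2.41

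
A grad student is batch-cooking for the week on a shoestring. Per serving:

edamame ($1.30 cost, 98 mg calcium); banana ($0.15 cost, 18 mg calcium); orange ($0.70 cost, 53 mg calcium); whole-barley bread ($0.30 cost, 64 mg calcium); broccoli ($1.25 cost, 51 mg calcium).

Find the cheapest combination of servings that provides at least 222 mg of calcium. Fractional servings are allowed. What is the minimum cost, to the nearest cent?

$1.04

Cost per mg of calcium: whole-barley bread $0.0047, banana $0.0083, orange $0.0132, edamame $0.0133, broccoli $0.0245.
With no serving limits, use only whole-barley bread: 222 mg / 64 mg = 3.469 servings × $0.30 = $1.04.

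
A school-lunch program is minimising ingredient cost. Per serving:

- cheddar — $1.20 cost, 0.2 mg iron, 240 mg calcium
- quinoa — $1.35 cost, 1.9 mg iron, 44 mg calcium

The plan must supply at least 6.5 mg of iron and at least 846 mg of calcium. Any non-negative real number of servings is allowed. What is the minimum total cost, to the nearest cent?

$7.74

The cheapest plan sits at a corner of the feasible region — with two constraints it uses at most two foods.
cheddar only: max(6.5/0.2, 846/240) = 32.5 servings → $39.00.
quinoa only: max(6.5/1.9, 846/44) = 19.23 servings → $25.96.
cheddar + quinoa with both tight: 2.955 servings and 3.11 servings → $7.74.
So the least-cost plan costs $7.74.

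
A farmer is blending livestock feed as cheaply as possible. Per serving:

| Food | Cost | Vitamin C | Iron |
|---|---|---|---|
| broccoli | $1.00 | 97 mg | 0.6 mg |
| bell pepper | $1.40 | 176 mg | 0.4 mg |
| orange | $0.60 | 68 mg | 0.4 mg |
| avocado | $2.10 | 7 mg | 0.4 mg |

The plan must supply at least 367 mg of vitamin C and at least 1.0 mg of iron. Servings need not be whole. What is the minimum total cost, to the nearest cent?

An LP optimum is at a vertex; with two nutrient constraints at most two foods are used. Check each candidate.
broccoli only: max(367/97, 1.0/0.6) = 3.784 servings → $3.78.
bell pepper only: max(367/176, 1.0/0.4) = 2.5 servings → $3.50.
orange only: max(367/68, 1.0/0.4) = 5.397 servings → $3.24.
avocado only: max(367/7, 1.0/0.4) = 52.43 servings → $110.10.
broccoli + bell pepper with both tight: 0.4371 servings and 1.844 servings → $3.02.
broccoli + orange: the both-tight solution has a negative serving — not a feasible corner.
broccoli + avocado with both targets exact would need a negative amount; discard.
bell pepper + orange with both tight: 1.824 servings and 0.6759 servings → $2.96.
bell pepper + avocado with both tight: 2.068 servings and 0.432 servings → $3.80.
orange + avocado: intersection lies outside the first quadrant.
Cheapest feasible corner: $2.96.

$2.96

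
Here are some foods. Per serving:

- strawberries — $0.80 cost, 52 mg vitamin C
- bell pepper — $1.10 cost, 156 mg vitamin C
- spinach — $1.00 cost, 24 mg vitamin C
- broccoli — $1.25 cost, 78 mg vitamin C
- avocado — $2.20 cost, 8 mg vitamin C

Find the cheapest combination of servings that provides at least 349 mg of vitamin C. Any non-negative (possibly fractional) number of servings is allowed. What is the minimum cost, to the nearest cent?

Cost per mg of vitamin C: bell pepper $0.0071, strawberries $0.0154, broccoli $0.0160, spinach $0.0417, avocado $0.2750.
With no serving limits, use only bell pepper: 349 mg / 156 mg = 2.237 servings × $1.10 = $2.46.

$2.46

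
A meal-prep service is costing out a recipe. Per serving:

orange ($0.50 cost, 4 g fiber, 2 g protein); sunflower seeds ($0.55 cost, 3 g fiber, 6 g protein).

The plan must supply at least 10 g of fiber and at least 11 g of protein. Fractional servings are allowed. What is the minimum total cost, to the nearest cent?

Two binding constraints pin down two serving amounts, so the optimal mix uses at most two foods. The candidates are each food alone (scaled to the tighter of fiber/protein) and each pair with both constraints tight.
orange only: max(10/4, 11/2) = 5.5 servings → $2.75.
sunflower seeds only: max(10/3, 11/6) = 3.333 servings → $1.83.
orange + sunflower seeds with both tight: 1.5 servings and 1.333 servings → $1.48.
The minimum over all feasible corners is $1.48.

$1.48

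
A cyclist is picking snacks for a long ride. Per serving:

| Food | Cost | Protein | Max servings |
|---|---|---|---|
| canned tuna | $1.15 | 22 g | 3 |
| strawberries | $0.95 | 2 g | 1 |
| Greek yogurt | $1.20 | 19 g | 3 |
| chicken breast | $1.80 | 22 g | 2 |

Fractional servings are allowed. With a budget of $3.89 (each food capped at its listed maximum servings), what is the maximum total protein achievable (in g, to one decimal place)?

73.0 g

Protein per dollar: canned tuna 19.13, Greek yogurt 15.83, chicken breast 12.22, strawberries 2.105.
Take 3 servings of canned tuna: spends $3.45, +66.0 g protein (running total 66.0 g).
Take 0.3667 servings of Greek yogurt: spends $0.44, +7.0 g protein (running total 73.0 g).
Filling greedily by protein-per-dollar is optimal for one linear limit, giving 73.0 g.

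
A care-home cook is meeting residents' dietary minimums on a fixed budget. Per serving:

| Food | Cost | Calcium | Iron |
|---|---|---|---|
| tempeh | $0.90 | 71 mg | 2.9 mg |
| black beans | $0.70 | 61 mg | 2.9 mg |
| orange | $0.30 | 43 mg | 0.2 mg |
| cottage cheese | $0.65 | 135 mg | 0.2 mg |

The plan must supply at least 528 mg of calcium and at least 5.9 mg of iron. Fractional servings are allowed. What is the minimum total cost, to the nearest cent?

$3.28

Two binding constraints pin down two serving amounts, so the optimal mix uses at most two foods. The candidates are each food alone (scaled to the tighter of calcium/iron) and each pair with both constraints tight.
tempeh only: max(528/71, 5.9/2.9) = 7.437 servings → $6.69.
black beans only: max(528/61, 5.9/2.9) = 8.656 servings → $6.06.
orange only: max(528/43, 5.9/0.2) = 29.5 servings → $8.85.
cottage cheese only: max(528/135, 5.9/0.2) = 29.5 servings → $19.18.
tempeh + black beans: the both-tight solution has a negative serving — not a feasible corner.
tempeh + orange with both tight: 1.34 servings and 10.07 servings → $4.23.
tempeh + cottage cheese with both tight: 1.831 servings and 2.948 servings → $3.56.
black beans + orange with both tight: 1.316 servings and 10.41 servings → $4.04.
black beans + cottage cheese with both tight: 1.822 servings and 3.088 servings → $3.28.
orange + cottage cheese: the both-tight solution has a negative serving — not a feasible corner.
Cheapest feasible corner: $3.28.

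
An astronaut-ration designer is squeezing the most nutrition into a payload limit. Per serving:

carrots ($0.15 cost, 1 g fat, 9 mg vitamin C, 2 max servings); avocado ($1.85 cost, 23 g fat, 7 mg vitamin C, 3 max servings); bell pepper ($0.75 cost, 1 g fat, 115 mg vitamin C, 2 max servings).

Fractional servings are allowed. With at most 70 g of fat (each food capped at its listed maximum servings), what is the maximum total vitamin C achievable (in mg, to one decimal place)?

Vitamin C per g fat: bell pepper 115, carrots 9, avocado 0.3043.
Take 2 servings of bell pepper: uses 2 g fat, +230.0 mg vitamin C (running total 230.0 mg).
Take 2 servings of carrots: uses 2 g fat, +18.0 mg vitamin C (running total 248.0 mg).
Take 2.87 servings of avocado: uses 66 g fat, +20.1 mg vitamin C (running total 268.1 mg).
Greedy by best ratio exhausts the fat allowance optimally: 268.1 mg.

268.1 mg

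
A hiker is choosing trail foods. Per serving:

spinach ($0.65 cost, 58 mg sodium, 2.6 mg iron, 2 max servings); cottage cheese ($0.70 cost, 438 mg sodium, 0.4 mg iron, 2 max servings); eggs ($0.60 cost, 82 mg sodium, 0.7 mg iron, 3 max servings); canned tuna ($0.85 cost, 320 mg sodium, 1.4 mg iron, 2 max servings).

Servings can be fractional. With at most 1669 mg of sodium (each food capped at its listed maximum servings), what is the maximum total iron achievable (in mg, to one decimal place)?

Iron per mg sodium: spinach 0.04483, eggs 0.008537, canned tuna 0.004375, cottage cheese 0.0009132.
Take 2 servings of spinach: uses 116 mg sodium, +5.2 mg iron (running total 5.2 mg).
Take 3 servings of eggs: uses 246 mg sodium, +2.1 mg iron (running total 7.3 mg).
Take 2 servings of canned tuna: uses 640 mg sodium, +2.8 mg iron (running total 10.1 mg).
Take 1.523 servings of cottage cheese: uses 667 mg sodium, +0.6 mg iron (running total 10.7 mg).
Greedy by best ratio exhausts the sodium allowance optimally: 10.7 mg.

10.7 mg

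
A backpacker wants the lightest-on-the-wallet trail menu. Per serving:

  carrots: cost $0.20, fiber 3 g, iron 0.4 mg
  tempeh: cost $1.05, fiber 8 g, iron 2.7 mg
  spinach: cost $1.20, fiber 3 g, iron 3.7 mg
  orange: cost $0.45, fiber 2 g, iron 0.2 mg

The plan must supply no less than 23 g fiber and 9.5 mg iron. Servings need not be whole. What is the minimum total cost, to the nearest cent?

At the optimum either one food covers both requirements or two foods hit both targets exactly; no other combination can be cheaper.
carrots only: max(23/3, 9.5/0.4) = 23.75 servings → $4.75.
tempeh only: max(23/8, 9.5/2.7) = 3.519 servings → $3.69.
spinach only: max(23/3, 9.5/3.7) = 7.667 servings → $9.20.
orange only: max(23/2, 9.5/0.2) = 47.5 servings → $21.38.
carrots + tempeh: intersection lies outside the first quadrant.
carrots + spinach with both tight: 5.717 servings and 1.949 servings → $3.48.
carrots + orange: intersection lies outside the first quadrant.
tempeh + spinach with both tight: 2.633 servings and 0.6465 servings → $3.54.
tempeh + orange: the both-tight solution has a negative serving — not a feasible corner.
spinach + orange with both tight: 2.118 servings and 8.324 servings → $6.29.
The minimum over all feasible corners is $3.48.

$3.48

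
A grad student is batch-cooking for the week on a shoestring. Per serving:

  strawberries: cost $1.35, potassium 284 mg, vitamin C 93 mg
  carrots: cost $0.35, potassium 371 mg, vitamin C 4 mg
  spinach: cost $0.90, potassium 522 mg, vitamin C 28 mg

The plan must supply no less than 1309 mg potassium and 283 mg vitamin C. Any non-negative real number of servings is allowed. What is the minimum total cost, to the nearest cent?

A basic optimal solution has at most two foods positive. Try each food alone and each pair with both targets met exactly.
strawberries only: max(1309/284, 283/93) = 4.609 servings → $6.22.
carrots only: max(1309/371, 283/4) = 70.75 servings → $24.76.
spinach only: max(1309/522, 283/28) = 10.11 servings → $9.10.
strawberries + carrots with both tight: 2.99 servings and 1.24 servings → $4.47.
strawberries + spinach with both tight: 2.736 servings and 1.019 servings → $4.61.
carrots + spinach: the both-tight solution has a negative serving — not a feasible corner.
The minimum over all feasible corners is $4.47.

$4.47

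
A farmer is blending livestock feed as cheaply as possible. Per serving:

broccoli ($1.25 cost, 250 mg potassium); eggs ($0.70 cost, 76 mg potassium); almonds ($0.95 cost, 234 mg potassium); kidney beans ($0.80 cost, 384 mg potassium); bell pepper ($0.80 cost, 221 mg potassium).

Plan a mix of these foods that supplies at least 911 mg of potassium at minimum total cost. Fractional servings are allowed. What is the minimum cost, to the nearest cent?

Cost per mg of potassium: kidney beans $0.0021, bell pepper $0.0036, almonds $0.0041, broccoli $0.0050, eggs $0.0092.
With no serving limits, use only kidney beans: 911 mg / 384 mg = 2.372 servings × $0.80 = $1.90.

$1.90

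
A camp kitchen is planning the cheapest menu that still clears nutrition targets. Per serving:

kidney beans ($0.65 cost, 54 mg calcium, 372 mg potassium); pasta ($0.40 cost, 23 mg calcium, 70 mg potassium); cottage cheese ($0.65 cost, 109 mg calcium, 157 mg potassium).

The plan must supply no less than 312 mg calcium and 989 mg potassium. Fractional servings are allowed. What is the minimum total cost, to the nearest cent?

$2.46

At the optimum either one food covers both requirements or two foods hit both targets exactly; no other combination can be cheaper.
kidney beans only: max(312/54, 989/372) = 5.778 servings → $3.76.
pasta only: max(312/23, 989/70) = 14.13 servings → $5.65.
cottage cheese only: max(312/109, 989/157) = 6.299 servings → $4.09.
kidney beans + pasta with both tight: 0.1899 servings and 13.12 servings → $5.37.
kidney beans + cottage cheese with both tight: 1.834 servings and 1.954 servings → $2.46.
pasta + cottage cheese: the both-tight solution has a negative serving — not a feasible corner.
The minimum over all feasible corners is $2.46.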